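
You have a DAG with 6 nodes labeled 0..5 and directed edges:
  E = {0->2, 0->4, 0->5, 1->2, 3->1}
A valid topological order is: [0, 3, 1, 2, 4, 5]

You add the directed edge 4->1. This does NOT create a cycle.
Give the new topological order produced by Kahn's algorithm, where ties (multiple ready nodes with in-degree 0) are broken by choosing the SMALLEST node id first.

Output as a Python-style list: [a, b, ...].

Answer: [0, 3, 4, 1, 2, 5]

Derivation:
Old toposort: [0, 3, 1, 2, 4, 5]
Added edge: 4->1
Position of 4 (4) > position of 1 (2). Must reorder: 4 must now come before 1.
Run Kahn's algorithm (break ties by smallest node id):
  initial in-degrees: [0, 2, 2, 0, 1, 1]
  ready (indeg=0): [0, 3]
  pop 0: indeg[2]->1; indeg[4]->0; indeg[5]->0 | ready=[3, 4, 5] | order so far=[0]
  pop 3: indeg[1]->1 | ready=[4, 5] | order so far=[0, 3]
  pop 4: indeg[1]->0 | ready=[1, 5] | order so far=[0, 3, 4]
  pop 1: indeg[2]->0 | ready=[2, 5] | order so far=[0, 3, 4, 1]
  pop 2: no out-edges | ready=[5] | order so far=[0, 3, 4, 1, 2]
  pop 5: no out-edges | ready=[] | order so far=[0, 3, 4, 1, 2, 5]
  Result: [0, 3, 4, 1, 2, 5]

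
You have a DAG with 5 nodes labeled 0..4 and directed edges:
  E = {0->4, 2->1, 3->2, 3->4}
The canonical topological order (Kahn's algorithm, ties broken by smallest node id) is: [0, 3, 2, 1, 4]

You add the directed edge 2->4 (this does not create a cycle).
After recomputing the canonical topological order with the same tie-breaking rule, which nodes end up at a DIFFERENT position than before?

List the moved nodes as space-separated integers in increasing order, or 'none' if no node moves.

Old toposort: [0, 3, 2, 1, 4]
Added edge 2->4
Recompute Kahn (smallest-id tiebreak):
  initial in-degrees: [0, 1, 1, 0, 3]
  ready (indeg=0): [0, 3]
  pop 0: indeg[4]->2 | ready=[3] | order so far=[0]
  pop 3: indeg[2]->0; indeg[4]->1 | ready=[2] | order so far=[0, 3]
  pop 2: indeg[1]->0; indeg[4]->0 | ready=[1, 4] | order so far=[0, 3, 2]
  pop 1: no out-edges | ready=[4] | order so far=[0, 3, 2, 1]
  pop 4: no out-edges | ready=[] | order so far=[0, 3, 2, 1, 4]
New canonical toposort: [0, 3, 2, 1, 4]
Compare positions:
  Node 0: index 0 -> 0 (same)
  Node 1: index 3 -> 3 (same)
  Node 2: index 2 -> 2 (same)
  Node 3: index 1 -> 1 (same)
  Node 4: index 4 -> 4 (same)
Nodes that changed position: none

Answer: none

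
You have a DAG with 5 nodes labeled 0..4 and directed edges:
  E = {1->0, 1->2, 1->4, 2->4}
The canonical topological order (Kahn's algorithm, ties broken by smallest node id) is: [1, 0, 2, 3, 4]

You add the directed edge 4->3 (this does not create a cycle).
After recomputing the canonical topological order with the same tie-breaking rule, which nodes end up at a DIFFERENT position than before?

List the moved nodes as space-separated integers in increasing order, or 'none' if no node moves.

Old toposort: [1, 0, 2, 3, 4]
Added edge 4->3
Recompute Kahn (smallest-id tiebreak):
  initial in-degrees: [1, 0, 1, 1, 2]
  ready (indeg=0): [1]
  pop 1: indeg[0]->0; indeg[2]->0; indeg[4]->1 | ready=[0, 2] | order so far=[1]
  pop 0: no out-edges | ready=[2] | order so far=[1, 0]
  pop 2: indeg[4]->0 | ready=[4] | order so far=[1, 0, 2]
  pop 4: indeg[3]->0 | ready=[3] | order so far=[1, 0, 2, 4]
  pop 3: no out-edges | ready=[] | order so far=[1, 0, 2, 4, 3]
New canonical toposort: [1, 0, 2, 4, 3]
Compare positions:
  Node 0: index 1 -> 1 (same)
  Node 1: index 0 -> 0 (same)
  Node 2: index 2 -> 2 (same)
  Node 3: index 3 -> 4 (moved)
  Node 4: index 4 -> 3 (moved)
Nodes that changed position: 3 4

Answer: 3 4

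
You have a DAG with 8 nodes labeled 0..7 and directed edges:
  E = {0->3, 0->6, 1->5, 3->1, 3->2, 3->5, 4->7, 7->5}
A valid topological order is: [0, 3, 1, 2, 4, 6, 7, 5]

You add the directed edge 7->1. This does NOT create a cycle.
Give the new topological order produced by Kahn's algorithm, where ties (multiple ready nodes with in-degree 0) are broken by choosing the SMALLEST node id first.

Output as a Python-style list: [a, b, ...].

Old toposort: [0, 3, 1, 2, 4, 6, 7, 5]
Added edge: 7->1
Position of 7 (6) > position of 1 (2). Must reorder: 7 must now come before 1.
Run Kahn's algorithm (break ties by smallest node id):
  initial in-degrees: [0, 2, 1, 1, 0, 3, 1, 1]
  ready (indeg=0): [0, 4]
  pop 0: indeg[3]->0; indeg[6]->0 | ready=[3, 4, 6] | order so far=[0]
  pop 3: indeg[1]->1; indeg[2]->0; indeg[5]->2 | ready=[2, 4, 6] | order so far=[0, 3]
  pop 2: no out-edges | ready=[4, 6] | order so far=[0, 3, 2]
  pop 4: indeg[7]->0 | ready=[6, 7] | order so far=[0, 3, 2, 4]
  pop 6: no out-edges | ready=[7] | order so far=[0, 3, 2, 4, 6]
  pop 7: indeg[1]->0; indeg[5]->1 | ready=[1] | order so far=[0, 3, 2, 4, 6, 7]
  pop 1: indeg[5]->0 | ready=[5] | order so far=[0, 3, 2, 4, 6, 7, 1]
  pop 5: no out-edges | ready=[] | order so far=[0, 3, 2, 4, 6, 7, 1, 5]
  Result: [0, 3, 2, 4, 6, 7, 1, 5]

Answer: [0, 3, 2, 4, 6, 7, 1, 5]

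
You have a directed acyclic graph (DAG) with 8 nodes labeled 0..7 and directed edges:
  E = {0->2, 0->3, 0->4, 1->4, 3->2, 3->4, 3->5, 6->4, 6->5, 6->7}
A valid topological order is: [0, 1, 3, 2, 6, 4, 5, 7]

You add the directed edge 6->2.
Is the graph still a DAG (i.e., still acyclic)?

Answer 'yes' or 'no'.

Given toposort: [0, 1, 3, 2, 6, 4, 5, 7]
Position of 6: index 4; position of 2: index 3
New edge 6->2: backward (u after v in old order)
Backward edge: old toposort is now invalid. Check if this creates a cycle.
Does 2 already reach 6? Reachable from 2: [2]. NO -> still a DAG (reorder needed).
Still a DAG? yes

Answer: yes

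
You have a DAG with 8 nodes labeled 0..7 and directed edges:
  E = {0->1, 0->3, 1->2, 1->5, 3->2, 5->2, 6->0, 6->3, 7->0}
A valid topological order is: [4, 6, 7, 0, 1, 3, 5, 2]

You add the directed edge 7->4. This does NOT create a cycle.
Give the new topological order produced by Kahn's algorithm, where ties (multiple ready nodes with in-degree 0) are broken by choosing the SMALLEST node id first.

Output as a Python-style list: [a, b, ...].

Old toposort: [4, 6, 7, 0, 1, 3, 5, 2]
Added edge: 7->4
Position of 7 (2) > position of 4 (0). Must reorder: 7 must now come before 4.
Run Kahn's algorithm (break ties by smallest node id):
  initial in-degrees: [2, 1, 3, 2, 1, 1, 0, 0]
  ready (indeg=0): [6, 7]
  pop 6: indeg[0]->1; indeg[3]->1 | ready=[7] | order so far=[6]
  pop 7: indeg[0]->0; indeg[4]->0 | ready=[0, 4] | order so far=[6, 7]
  pop 0: indeg[1]->0; indeg[3]->0 | ready=[1, 3, 4] | order so far=[6, 7, 0]
  pop 1: indeg[2]->2; indeg[5]->0 | ready=[3, 4, 5] | order so far=[6, 7, 0, 1]
  pop 3: indeg[2]->1 | ready=[4, 5] | order so far=[6, 7, 0, 1, 3]
  pop 4: no out-edges | ready=[5] | order so far=[6, 7, 0, 1, 3, 4]
  pop 5: indeg[2]->0 | ready=[2] | order so far=[6, 7, 0, 1, 3, 4, 5]
  pop 2: no out-edges | ready=[] | order so far=[6, 7, 0, 1, 3, 4, 5, 2]
  Result: [6, 7, 0, 1, 3, 4, 5, 2]

Answer: [6, 7, 0, 1, 3, 4, 5, 2]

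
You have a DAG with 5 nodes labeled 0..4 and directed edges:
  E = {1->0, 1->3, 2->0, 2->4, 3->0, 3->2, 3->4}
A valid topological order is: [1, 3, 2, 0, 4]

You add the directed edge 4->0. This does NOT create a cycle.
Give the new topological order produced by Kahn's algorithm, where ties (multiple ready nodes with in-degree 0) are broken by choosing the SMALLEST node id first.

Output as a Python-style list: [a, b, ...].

Old toposort: [1, 3, 2, 0, 4]
Added edge: 4->0
Position of 4 (4) > position of 0 (3). Must reorder: 4 must now come before 0.
Run Kahn's algorithm (break ties by smallest node id):
  initial in-degrees: [4, 0, 1, 1, 2]
  ready (indeg=0): [1]
  pop 1: indeg[0]->3; indeg[3]->0 | ready=[3] | order so far=[1]
  pop 3: indeg[0]->2; indeg[2]->0; indeg[4]->1 | ready=[2] | order so far=[1, 3]
  pop 2: indeg[0]->1; indeg[4]->0 | ready=[4] | order so far=[1, 3, 2]
  pop 4: indeg[0]->0 | ready=[0] | order so far=[1, 3, 2, 4]
  pop 0: no out-edges | ready=[] | order so far=[1, 3, 2, 4, 0]
  Result: [1, 3, 2, 4, 0]

Answer: [1, 3, 2, 4, 0]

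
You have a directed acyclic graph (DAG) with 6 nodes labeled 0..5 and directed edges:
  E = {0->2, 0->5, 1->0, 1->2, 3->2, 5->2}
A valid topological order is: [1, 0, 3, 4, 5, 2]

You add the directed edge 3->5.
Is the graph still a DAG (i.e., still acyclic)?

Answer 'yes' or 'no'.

Given toposort: [1, 0, 3, 4, 5, 2]
Position of 3: index 2; position of 5: index 4
New edge 3->5: forward
Forward edge: respects the existing order. Still a DAG, same toposort still valid.
Still a DAG? yes

Answer: yes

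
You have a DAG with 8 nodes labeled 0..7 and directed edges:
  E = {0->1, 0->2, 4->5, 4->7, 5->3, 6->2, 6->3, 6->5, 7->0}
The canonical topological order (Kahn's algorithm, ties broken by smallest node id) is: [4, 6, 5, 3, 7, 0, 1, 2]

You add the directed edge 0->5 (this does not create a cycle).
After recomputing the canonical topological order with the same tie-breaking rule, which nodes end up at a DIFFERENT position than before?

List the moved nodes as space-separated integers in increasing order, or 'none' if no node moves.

Answer: 0 1 2 3 5 7

Derivation:
Old toposort: [4, 6, 5, 3, 7, 0, 1, 2]
Added edge 0->5
Recompute Kahn (smallest-id tiebreak):
  initial in-degrees: [1, 1, 2, 2, 0, 3, 0, 1]
  ready (indeg=0): [4, 6]
  pop 4: indeg[5]->2; indeg[7]->0 | ready=[6, 7] | order so far=[4]
  pop 6: indeg[2]->1; indeg[3]->1; indeg[5]->1 | ready=[7] | order so far=[4, 6]
  pop 7: indeg[0]->0 | ready=[0] | order so far=[4, 6, 7]
  pop 0: indeg[1]->0; indeg[2]->0; indeg[5]->0 | ready=[1, 2, 5] | order so far=[4, 6, 7, 0]
  pop 1: no out-edges | ready=[2, 5] | order so far=[4, 6, 7, 0, 1]
  pop 2: no out-edges | ready=[5] | order so far=[4, 6, 7, 0, 1, 2]
  pop 5: indeg[3]->0 | ready=[3] | order so far=[4, 6, 7, 0, 1, 2, 5]
  pop 3: no out-edges | ready=[] | order so far=[4, 6, 7, 0, 1, 2, 5, 3]
New canonical toposort: [4, 6, 7, 0, 1, 2, 5, 3]
Compare positions:
  Node 0: index 5 -> 3 (moved)
  Node 1: index 6 -> 4 (moved)
  Node 2: index 7 -> 5 (moved)
  Node 3: index 3 -> 7 (moved)
  Node 4: index 0 -> 0 (same)
  Node 5: index 2 -> 6 (moved)
  Node 6: index 1 -> 1 (same)
  Node 7: index 4 -> 2 (moved)
Nodes that changed position: 0 1 2 3 5 7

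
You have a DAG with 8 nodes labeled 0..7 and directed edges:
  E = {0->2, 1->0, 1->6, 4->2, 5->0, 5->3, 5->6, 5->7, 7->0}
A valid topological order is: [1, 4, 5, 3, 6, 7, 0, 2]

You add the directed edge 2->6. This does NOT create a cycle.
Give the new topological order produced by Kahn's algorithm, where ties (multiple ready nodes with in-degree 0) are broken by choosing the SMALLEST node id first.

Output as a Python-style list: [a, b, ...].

Old toposort: [1, 4, 5, 3, 6, 7, 0, 2]
Added edge: 2->6
Position of 2 (7) > position of 6 (4). Must reorder: 2 must now come before 6.
Run Kahn's algorithm (break ties by smallest node id):
  initial in-degrees: [3, 0, 2, 1, 0, 0, 3, 1]
  ready (indeg=0): [1, 4, 5]
  pop 1: indeg[0]->2; indeg[6]->2 | ready=[4, 5] | order so far=[1]
  pop 4: indeg[2]->1 | ready=[5] | order so far=[1, 4]
  pop 5: indeg[0]->1; indeg[3]->0; indeg[6]->1; indeg[7]->0 | ready=[3, 7] | order so far=[1, 4, 5]
  pop 3: no out-edges | ready=[7] | order so far=[1, 4, 5, 3]
  pop 7: indeg[0]->0 | ready=[0] | order so far=[1, 4, 5, 3, 7]
  pop 0: indeg[2]->0 | ready=[2] | order so far=[1, 4, 5, 3, 7, 0]
  pop 2: indeg[6]->0 | ready=[6] | order so far=[1, 4, 5, 3, 7, 0, 2]
  pop 6: no out-edges | ready=[] | order so far=[1, 4, 5, 3, 7, 0, 2, 6]
  Result: [1, 4, 5, 3, 7, 0, 2, 6]

Answer: [1, 4, 5, 3, 7, 0, 2, 6]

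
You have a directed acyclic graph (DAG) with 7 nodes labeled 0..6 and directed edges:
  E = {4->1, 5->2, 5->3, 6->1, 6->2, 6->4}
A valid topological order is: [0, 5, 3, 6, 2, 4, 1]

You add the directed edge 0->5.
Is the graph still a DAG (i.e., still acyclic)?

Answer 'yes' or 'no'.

Given toposort: [0, 5, 3, 6, 2, 4, 1]
Position of 0: index 0; position of 5: index 1
New edge 0->5: forward
Forward edge: respects the existing order. Still a DAG, same toposort still valid.
Still a DAG? yes

Answer: yes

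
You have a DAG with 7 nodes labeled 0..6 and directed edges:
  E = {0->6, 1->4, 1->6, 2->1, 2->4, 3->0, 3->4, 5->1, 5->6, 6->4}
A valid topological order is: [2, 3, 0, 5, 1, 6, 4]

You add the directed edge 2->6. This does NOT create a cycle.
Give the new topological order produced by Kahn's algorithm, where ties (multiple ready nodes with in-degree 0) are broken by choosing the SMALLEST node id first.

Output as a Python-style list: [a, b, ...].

Answer: [2, 3, 0, 5, 1, 6, 4]

Derivation:
Old toposort: [2, 3, 0, 5, 1, 6, 4]
Added edge: 2->6
Position of 2 (0) < position of 6 (5). Old order still valid.
Run Kahn's algorithm (break ties by smallest node id):
  initial in-degrees: [1, 2, 0, 0, 4, 0, 4]
  ready (indeg=0): [2, 3, 5]
  pop 2: indeg[1]->1; indeg[4]->3; indeg[6]->3 | ready=[3, 5] | order so far=[2]
  pop 3: indeg[0]->0; indeg[4]->2 | ready=[0, 5] | order so far=[2, 3]
  pop 0: indeg[6]->2 | ready=[5] | order so far=[2, 3, 0]
  pop 5: indeg[1]->0; indeg[6]->1 | ready=[1] | order so far=[2, 3, 0, 5]
  pop 1: indeg[4]->1; indeg[6]->0 | ready=[6] | order so far=[2, 3, 0, 5, 1]
  pop 6: indeg[4]->0 | ready=[4] | order so far=[2, 3, 0, 5, 1, 6]
  pop 4: no out-edges | ready=[] | order so far=[2, 3, 0, 5, 1, 6, 4]
  Result: [2, 3, 0, 5, 1, 6, 4]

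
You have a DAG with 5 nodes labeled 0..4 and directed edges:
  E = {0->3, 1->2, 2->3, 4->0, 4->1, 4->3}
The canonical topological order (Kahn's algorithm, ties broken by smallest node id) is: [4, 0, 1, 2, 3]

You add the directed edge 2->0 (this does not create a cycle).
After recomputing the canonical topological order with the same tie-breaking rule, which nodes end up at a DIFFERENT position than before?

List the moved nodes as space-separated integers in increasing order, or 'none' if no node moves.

Answer: 0 1 2

Derivation:
Old toposort: [4, 0, 1, 2, 3]
Added edge 2->0
Recompute Kahn (smallest-id tiebreak):
  initial in-degrees: [2, 1, 1, 3, 0]
  ready (indeg=0): [4]
  pop 4: indeg[0]->1; indeg[1]->0; indeg[3]->2 | ready=[1] | order so far=[4]
  pop 1: indeg[2]->0 | ready=[2] | order so far=[4, 1]
  pop 2: indeg[0]->0; indeg[3]->1 | ready=[0] | order so far=[4, 1, 2]
  pop 0: indeg[3]->0 | ready=[3] | order so far=[4, 1, 2, 0]
  pop 3: no out-edges | ready=[] | order so far=[4, 1, 2, 0, 3]
New canonical toposort: [4, 1, 2, 0, 3]
Compare positions:
  Node 0: index 1 -> 3 (moved)
  Node 1: index 2 -> 1 (moved)
  Node 2: index 3 -> 2 (moved)
  Node 3: index 4 -> 4 (same)
  Node 4: index 0 -> 0 (same)
Nodes that changed position: 0 1 2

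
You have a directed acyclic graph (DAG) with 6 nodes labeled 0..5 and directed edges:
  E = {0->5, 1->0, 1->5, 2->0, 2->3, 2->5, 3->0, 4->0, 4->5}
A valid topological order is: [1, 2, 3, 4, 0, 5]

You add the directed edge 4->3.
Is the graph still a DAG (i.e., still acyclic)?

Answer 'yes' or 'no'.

Given toposort: [1, 2, 3, 4, 0, 5]
Position of 4: index 3; position of 3: index 2
New edge 4->3: backward (u after v in old order)
Backward edge: old toposort is now invalid. Check if this creates a cycle.
Does 3 already reach 4? Reachable from 3: [0, 3, 5]. NO -> still a DAG (reorder needed).
Still a DAG? yes

Answer: yes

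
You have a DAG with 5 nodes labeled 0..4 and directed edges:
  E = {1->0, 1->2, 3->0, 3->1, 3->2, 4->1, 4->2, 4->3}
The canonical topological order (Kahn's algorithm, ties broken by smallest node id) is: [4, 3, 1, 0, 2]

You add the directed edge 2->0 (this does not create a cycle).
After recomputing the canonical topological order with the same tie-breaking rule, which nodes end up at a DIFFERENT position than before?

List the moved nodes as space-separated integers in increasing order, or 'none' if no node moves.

Answer: 0 2

Derivation:
Old toposort: [4, 3, 1, 0, 2]
Added edge 2->0
Recompute Kahn (smallest-id tiebreak):
  initial in-degrees: [3, 2, 3, 1, 0]
  ready (indeg=0): [4]
  pop 4: indeg[1]->1; indeg[2]->2; indeg[3]->0 | ready=[3] | order so far=[4]
  pop 3: indeg[0]->2; indeg[1]->0; indeg[2]->1 | ready=[1] | order so far=[4, 3]
  pop 1: indeg[0]->1; indeg[2]->0 | ready=[2] | order so far=[4, 3, 1]
  pop 2: indeg[0]->0 | ready=[0] | order so far=[4, 3, 1, 2]
  pop 0: no out-edges | ready=[] | order so far=[4, 3, 1, 2, 0]
New canonical toposort: [4, 3, 1, 2, 0]
Compare positions:
  Node 0: index 3 -> 4 (moved)
  Node 1: index 2 -> 2 (same)
  Node 2: index 4 -> 3 (moved)
  Node 3: index 1 -> 1 (same)
  Node 4: index 0 -> 0 (same)
Nodes that changed position: 0 2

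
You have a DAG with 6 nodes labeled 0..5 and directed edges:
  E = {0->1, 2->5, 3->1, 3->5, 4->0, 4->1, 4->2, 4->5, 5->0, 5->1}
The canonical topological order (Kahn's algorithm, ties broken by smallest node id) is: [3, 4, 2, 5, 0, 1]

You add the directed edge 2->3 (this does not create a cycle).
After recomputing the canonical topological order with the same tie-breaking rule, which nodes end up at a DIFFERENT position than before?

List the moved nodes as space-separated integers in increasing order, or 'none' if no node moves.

Answer: 2 3 4

Derivation:
Old toposort: [3, 4, 2, 5, 0, 1]
Added edge 2->3
Recompute Kahn (smallest-id tiebreak):
  initial in-degrees: [2, 4, 1, 1, 0, 3]
  ready (indeg=0): [4]
  pop 4: indeg[0]->1; indeg[1]->3; indeg[2]->0; indeg[5]->2 | ready=[2] | order so far=[4]
  pop 2: indeg[3]->0; indeg[5]->1 | ready=[3] | order so far=[4, 2]
  pop 3: indeg[1]->2; indeg[5]->0 | ready=[5] | order so far=[4, 2, 3]
  pop 5: indeg[0]->0; indeg[1]->1 | ready=[0] | order so far=[4, 2, 3, 5]
  pop 0: indeg[1]->0 | ready=[1] | order so far=[4, 2, 3, 5, 0]
  pop 1: no out-edges | ready=[] | order so far=[4, 2, 3, 5, 0, 1]
New canonical toposort: [4, 2, 3, 5, 0, 1]
Compare positions:
  Node 0: index 4 -> 4 (same)
  Node 1: index 5 -> 5 (same)
  Node 2: index 2 -> 1 (moved)
  Node 3: index 0 -> 2 (moved)
  Node 4: index 1 -> 0 (moved)
  Node 5: index 3 -> 3 (same)
Nodes that changed position: 2 3 4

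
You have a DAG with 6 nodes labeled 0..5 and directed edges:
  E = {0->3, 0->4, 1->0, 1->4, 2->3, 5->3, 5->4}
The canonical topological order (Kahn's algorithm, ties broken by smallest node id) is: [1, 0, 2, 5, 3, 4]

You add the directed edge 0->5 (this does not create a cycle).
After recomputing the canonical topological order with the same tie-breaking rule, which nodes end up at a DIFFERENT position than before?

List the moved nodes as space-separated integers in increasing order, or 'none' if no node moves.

Answer: none

Derivation:
Old toposort: [1, 0, 2, 5, 3, 4]
Added edge 0->5
Recompute Kahn (smallest-id tiebreak):
  initial in-degrees: [1, 0, 0, 3, 3, 1]
  ready (indeg=0): [1, 2]
  pop 1: indeg[0]->0; indeg[4]->2 | ready=[0, 2] | order so far=[1]
  pop 0: indeg[3]->2; indeg[4]->1; indeg[5]->0 | ready=[2, 5] | order so far=[1, 0]
  pop 2: indeg[3]->1 | ready=[5] | order so far=[1, 0, 2]
  pop 5: indeg[3]->0; indeg[4]->0 | ready=[3, 4] | order so far=[1, 0, 2, 5]
  pop 3: no out-edges | ready=[4] | order so far=[1, 0, 2, 5, 3]
  pop 4: no out-edges | ready=[] | order so far=[1, 0, 2, 5, 3, 4]
New canonical toposort: [1, 0, 2, 5, 3, 4]
Compare positions:
  Node 0: index 1 -> 1 (same)
  Node 1: index 0 -> 0 (same)
  Node 2: index 2 -> 2 (same)
  Node 3: index 4 -> 4 (same)
  Node 4: index 5 -> 5 (same)
  Node 5: index 3 -> 3 (same)
Nodes that changed position: none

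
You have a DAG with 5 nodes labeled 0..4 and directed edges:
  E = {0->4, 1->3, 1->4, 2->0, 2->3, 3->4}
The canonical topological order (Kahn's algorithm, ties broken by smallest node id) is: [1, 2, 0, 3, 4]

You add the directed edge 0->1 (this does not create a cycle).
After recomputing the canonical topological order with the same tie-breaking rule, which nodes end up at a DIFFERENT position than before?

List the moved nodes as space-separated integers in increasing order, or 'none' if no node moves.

Old toposort: [1, 2, 0, 3, 4]
Added edge 0->1
Recompute Kahn (smallest-id tiebreak):
  initial in-degrees: [1, 1, 0, 2, 3]
  ready (indeg=0): [2]
  pop 2: indeg[0]->0; indeg[3]->1 | ready=[0] | order so far=[2]
  pop 0: indeg[1]->0; indeg[4]->2 | ready=[1] | order so far=[2, 0]
  pop 1: indeg[3]->0; indeg[4]->1 | ready=[3] | order so far=[2, 0, 1]
  pop 3: indeg[4]->0 | ready=[4] | order so far=[2, 0, 1, 3]
  pop 4: no out-edges | ready=[] | order so far=[2, 0, 1, 3, 4]
New canonical toposort: [2, 0, 1, 3, 4]
Compare positions:
  Node 0: index 2 -> 1 (moved)
  Node 1: index 0 -> 2 (moved)
  Node 2: index 1 -> 0 (moved)
  Node 3: index 3 -> 3 (same)
  Node 4: index 4 -> 4 (same)
Nodes that changed position: 0 1 2

Answer: 0 1 2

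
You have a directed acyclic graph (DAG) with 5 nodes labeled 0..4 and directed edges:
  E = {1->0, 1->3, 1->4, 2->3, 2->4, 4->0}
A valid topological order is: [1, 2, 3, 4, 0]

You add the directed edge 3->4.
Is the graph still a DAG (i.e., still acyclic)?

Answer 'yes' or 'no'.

Answer: yes

Derivation:
Given toposort: [1, 2, 3, 4, 0]
Position of 3: index 2; position of 4: index 3
New edge 3->4: forward
Forward edge: respects the existing order. Still a DAG, same toposort still valid.
Still a DAG? yes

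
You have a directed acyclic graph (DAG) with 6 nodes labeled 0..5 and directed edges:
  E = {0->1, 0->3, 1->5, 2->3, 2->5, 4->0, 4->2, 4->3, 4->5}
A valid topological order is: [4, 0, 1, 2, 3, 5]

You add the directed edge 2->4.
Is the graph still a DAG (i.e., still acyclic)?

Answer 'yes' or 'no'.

Given toposort: [4, 0, 1, 2, 3, 5]
Position of 2: index 3; position of 4: index 0
New edge 2->4: backward (u after v in old order)
Backward edge: old toposort is now invalid. Check if this creates a cycle.
Does 4 already reach 2? Reachable from 4: [0, 1, 2, 3, 4, 5]. YES -> cycle!
Still a DAG? no

Answer: no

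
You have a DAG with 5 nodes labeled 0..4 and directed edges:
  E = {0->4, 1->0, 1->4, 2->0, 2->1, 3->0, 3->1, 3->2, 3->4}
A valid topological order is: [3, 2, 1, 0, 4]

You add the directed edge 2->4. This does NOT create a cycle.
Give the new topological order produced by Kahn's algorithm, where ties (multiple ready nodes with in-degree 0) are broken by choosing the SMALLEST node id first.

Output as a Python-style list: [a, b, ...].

Answer: [3, 2, 1, 0, 4]

Derivation:
Old toposort: [3, 2, 1, 0, 4]
Added edge: 2->4
Position of 2 (1) < position of 4 (4). Old order still valid.
Run Kahn's algorithm (break ties by smallest node id):
  initial in-degrees: [3, 2, 1, 0, 4]
  ready (indeg=0): [3]
  pop 3: indeg[0]->2; indeg[1]->1; indeg[2]->0; indeg[4]->3 | ready=[2] | order so far=[3]
  pop 2: indeg[0]->1; indeg[1]->0; indeg[4]->2 | ready=[1] | order so far=[3, 2]
  pop 1: indeg[0]->0; indeg[4]->1 | ready=[0] | order so far=[3, 2, 1]
  pop 0: indeg[4]->0 | ready=[4] | order so far=[3, 2, 1, 0]
  pop 4: no out-edges | ready=[] | order so far=[3, 2, 1, 0, 4]
  Result: [3, 2, 1, 0, 4]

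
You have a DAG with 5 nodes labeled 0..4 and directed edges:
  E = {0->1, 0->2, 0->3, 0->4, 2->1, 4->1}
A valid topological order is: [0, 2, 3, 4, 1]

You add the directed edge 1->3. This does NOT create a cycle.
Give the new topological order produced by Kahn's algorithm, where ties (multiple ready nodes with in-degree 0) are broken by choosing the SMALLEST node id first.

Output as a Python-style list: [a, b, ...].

Answer: [0, 2, 4, 1, 3]

Derivation:
Old toposort: [0, 2, 3, 4, 1]
Added edge: 1->3
Position of 1 (4) > position of 3 (2). Must reorder: 1 must now come before 3.
Run Kahn's algorithm (break ties by smallest node id):
  initial in-degrees: [0, 3, 1, 2, 1]
  ready (indeg=0): [0]
  pop 0: indeg[1]->2; indeg[2]->0; indeg[3]->1; indeg[4]->0 | ready=[2, 4] | order so far=[0]
  pop 2: indeg[1]->1 | ready=[4] | order so far=[0, 2]
  pop 4: indeg[1]->0 | ready=[1] | order so far=[0, 2, 4]
  pop 1: indeg[3]->0 | ready=[3] | order so far=[0, 2, 4, 1]
  pop 3: no out-edges | ready=[] | order so far=[0, 2, 4, 1, 3]
  Result: [0, 2, 4, 1, 3]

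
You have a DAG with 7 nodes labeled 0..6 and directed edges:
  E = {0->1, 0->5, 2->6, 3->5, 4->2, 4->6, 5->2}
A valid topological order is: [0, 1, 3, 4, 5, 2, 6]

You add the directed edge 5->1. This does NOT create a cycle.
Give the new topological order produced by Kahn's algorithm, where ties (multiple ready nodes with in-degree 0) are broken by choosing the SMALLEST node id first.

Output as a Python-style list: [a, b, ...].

Answer: [0, 3, 4, 5, 1, 2, 6]

Derivation:
Old toposort: [0, 1, 3, 4, 5, 2, 6]
Added edge: 5->1
Position of 5 (4) > position of 1 (1). Must reorder: 5 must now come before 1.
Run Kahn's algorithm (break ties by smallest node id):
  initial in-degrees: [0, 2, 2, 0, 0, 2, 2]
  ready (indeg=0): [0, 3, 4]
  pop 0: indeg[1]->1; indeg[5]->1 | ready=[3, 4] | order so far=[0]
  pop 3: indeg[5]->0 | ready=[4, 5] | order so far=[0, 3]
  pop 4: indeg[2]->1; indeg[6]->1 | ready=[5] | order so far=[0, 3, 4]
  pop 5: indeg[1]->0; indeg[2]->0 | ready=[1, 2] | order so far=[0, 3, 4, 5]
  pop 1: no out-edges | ready=[2] | order so far=[0, 3, 4, 5, 1]
  pop 2: indeg[6]->0 | ready=[6] | order so far=[0, 3, 4, 5, 1, 2]
  pop 6: no out-edges | ready=[] | order so far=[0, 3, 4, 5, 1, 2, 6]
  Result: [0, 3, 4, 5, 1, 2, 6]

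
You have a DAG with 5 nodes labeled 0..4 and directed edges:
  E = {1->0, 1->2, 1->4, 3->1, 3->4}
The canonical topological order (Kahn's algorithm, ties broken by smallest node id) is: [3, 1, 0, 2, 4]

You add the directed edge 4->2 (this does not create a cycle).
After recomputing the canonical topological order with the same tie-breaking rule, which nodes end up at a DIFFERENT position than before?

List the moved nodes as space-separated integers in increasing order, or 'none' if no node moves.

Old toposort: [3, 1, 0, 2, 4]
Added edge 4->2
Recompute Kahn (smallest-id tiebreak):
  initial in-degrees: [1, 1, 2, 0, 2]
  ready (indeg=0): [3]
  pop 3: indeg[1]->0; indeg[4]->1 | ready=[1] | order so far=[3]
  pop 1: indeg[0]->0; indeg[2]->1; indeg[4]->0 | ready=[0, 4] | order so far=[3, 1]
  pop 0: no out-edges | ready=[4] | order so far=[3, 1, 0]
  pop 4: indeg[2]->0 | ready=[2] | order so far=[3, 1, 0, 4]
  pop 2: no out-edges | ready=[] | order so far=[3, 1, 0, 4, 2]
New canonical toposort: [3, 1, 0, 4, 2]
Compare positions:
  Node 0: index 2 -> 2 (same)
  Node 1: index 1 -> 1 (same)
  Node 2: index 3 -> 4 (moved)
  Node 3: index 0 -> 0 (same)
  Node 4: index 4 -> 3 (moved)
Nodes that changed position: 2 4

Answer: 2 4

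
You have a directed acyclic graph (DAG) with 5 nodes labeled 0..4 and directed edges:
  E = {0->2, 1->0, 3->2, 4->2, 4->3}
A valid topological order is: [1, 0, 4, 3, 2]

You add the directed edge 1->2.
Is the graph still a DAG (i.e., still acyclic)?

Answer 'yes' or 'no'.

Given toposort: [1, 0, 4, 3, 2]
Position of 1: index 0; position of 2: index 4
New edge 1->2: forward
Forward edge: respects the existing order. Still a DAG, same toposort still valid.
Still a DAG? yes

Answer: yes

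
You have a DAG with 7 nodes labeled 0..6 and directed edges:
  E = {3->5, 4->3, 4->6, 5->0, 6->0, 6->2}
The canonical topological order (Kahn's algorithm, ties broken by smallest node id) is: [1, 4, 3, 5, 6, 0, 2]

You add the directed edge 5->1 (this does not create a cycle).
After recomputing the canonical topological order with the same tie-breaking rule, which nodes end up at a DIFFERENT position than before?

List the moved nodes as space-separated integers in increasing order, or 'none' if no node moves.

Answer: 1 3 4 5

Derivation:
Old toposort: [1, 4, 3, 5, 6, 0, 2]
Added edge 5->1
Recompute Kahn (smallest-id tiebreak):
  initial in-degrees: [2, 1, 1, 1, 0, 1, 1]
  ready (indeg=0): [4]
  pop 4: indeg[3]->0; indeg[6]->0 | ready=[3, 6] | order so far=[4]
  pop 3: indeg[5]->0 | ready=[5, 6] | order so far=[4, 3]
  pop 5: indeg[0]->1; indeg[1]->0 | ready=[1, 6] | order so far=[4, 3, 5]
  pop 1: no out-edges | ready=[6] | order so far=[4, 3, 5, 1]
  pop 6: indeg[0]->0; indeg[2]->0 | ready=[0, 2] | order so far=[4, 3, 5, 1, 6]
  pop 0: no out-edges | ready=[2] | order so far=[4, 3, 5, 1, 6, 0]
  pop 2: no out-edges | ready=[] | order so far=[4, 3, 5, 1, 6, 0, 2]
New canonical toposort: [4, 3, 5, 1, 6, 0, 2]
Compare positions:
  Node 0: index 5 -> 5 (same)
  Node 1: index 0 -> 3 (moved)
  Node 2: index 6 -> 6 (same)
  Node 3: index 2 -> 1 (moved)
  Node 4: index 1 -> 0 (moved)
  Node 5: index 3 -> 2 (moved)
  Node 6: index 4 -> 4 (same)
Nodes that changed position: 1 3 4 5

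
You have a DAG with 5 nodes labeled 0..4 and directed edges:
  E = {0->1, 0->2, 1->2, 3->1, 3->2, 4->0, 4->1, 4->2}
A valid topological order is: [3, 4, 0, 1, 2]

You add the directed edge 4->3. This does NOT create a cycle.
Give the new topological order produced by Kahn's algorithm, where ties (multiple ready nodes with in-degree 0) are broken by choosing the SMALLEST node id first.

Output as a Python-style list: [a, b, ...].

Answer: [4, 0, 3, 1, 2]

Derivation:
Old toposort: [3, 4, 0, 1, 2]
Added edge: 4->3
Position of 4 (1) > position of 3 (0). Must reorder: 4 must now come before 3.
Run Kahn's algorithm (break ties by smallest node id):
  initial in-degrees: [1, 3, 4, 1, 0]
  ready (indeg=0): [4]
  pop 4: indeg[0]->0; indeg[1]->2; indeg[2]->3; indeg[3]->0 | ready=[0, 3] | order so far=[4]
  pop 0: indeg[1]->1; indeg[2]->2 | ready=[3] | order so far=[4, 0]
  pop 3: indeg[1]->0; indeg[2]->1 | ready=[1] | order so far=[4, 0, 3]
  pop 1: indeg[2]->0 | ready=[2] | order so far=[4, 0, 3, 1]
  pop 2: no out-edges | ready=[] | order so far=[4, 0, 3, 1, 2]
  Result: [4, 0, 3, 1, 2]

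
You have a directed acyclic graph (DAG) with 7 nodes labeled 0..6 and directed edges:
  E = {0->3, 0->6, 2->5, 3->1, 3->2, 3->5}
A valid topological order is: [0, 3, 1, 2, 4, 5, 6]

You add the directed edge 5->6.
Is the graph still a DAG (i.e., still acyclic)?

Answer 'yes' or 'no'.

Given toposort: [0, 3, 1, 2, 4, 5, 6]
Position of 5: index 5; position of 6: index 6
New edge 5->6: forward
Forward edge: respects the existing order. Still a DAG, same toposort still valid.
Still a DAG? yes

Answer: yes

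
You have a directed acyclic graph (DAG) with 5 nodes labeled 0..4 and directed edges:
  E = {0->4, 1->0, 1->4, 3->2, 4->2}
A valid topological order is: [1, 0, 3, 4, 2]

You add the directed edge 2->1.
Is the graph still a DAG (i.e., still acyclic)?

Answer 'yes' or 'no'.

Answer: no

Derivation:
Given toposort: [1, 0, 3, 4, 2]
Position of 2: index 4; position of 1: index 0
New edge 2->1: backward (u after v in old order)
Backward edge: old toposort is now invalid. Check if this creates a cycle.
Does 1 already reach 2? Reachable from 1: [0, 1, 2, 4]. YES -> cycle!
Still a DAG? no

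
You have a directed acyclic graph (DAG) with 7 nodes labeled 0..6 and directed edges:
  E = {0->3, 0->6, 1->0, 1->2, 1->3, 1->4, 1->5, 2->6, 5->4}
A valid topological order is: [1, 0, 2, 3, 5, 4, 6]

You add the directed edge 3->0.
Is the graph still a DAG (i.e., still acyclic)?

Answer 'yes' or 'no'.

Given toposort: [1, 0, 2, 3, 5, 4, 6]
Position of 3: index 3; position of 0: index 1
New edge 3->0: backward (u after v in old order)
Backward edge: old toposort is now invalid. Check if this creates a cycle.
Does 0 already reach 3? Reachable from 0: [0, 3, 6]. YES -> cycle!
Still a DAG? no

Answer: no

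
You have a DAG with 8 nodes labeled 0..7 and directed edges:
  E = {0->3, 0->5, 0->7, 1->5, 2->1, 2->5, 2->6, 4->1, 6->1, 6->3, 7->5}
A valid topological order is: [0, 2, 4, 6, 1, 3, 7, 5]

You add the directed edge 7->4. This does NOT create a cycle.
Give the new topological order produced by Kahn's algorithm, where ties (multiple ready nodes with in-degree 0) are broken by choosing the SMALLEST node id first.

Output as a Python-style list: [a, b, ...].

Old toposort: [0, 2, 4, 6, 1, 3, 7, 5]
Added edge: 7->4
Position of 7 (6) > position of 4 (2). Must reorder: 7 must now come before 4.
Run Kahn's algorithm (break ties by smallest node id):
  initial in-degrees: [0, 3, 0, 2, 1, 4, 1, 1]
  ready (indeg=0): [0, 2]
  pop 0: indeg[3]->1; indeg[5]->3; indeg[7]->0 | ready=[2, 7] | order so far=[0]
  pop 2: indeg[1]->2; indeg[5]->2; indeg[6]->0 | ready=[6, 7] | order so far=[0, 2]
  pop 6: indeg[1]->1; indeg[3]->0 | ready=[3, 7] | order so far=[0, 2, 6]
  pop 3: no out-edges | ready=[7] | order so far=[0, 2, 6, 3]
  pop 7: indeg[4]->0; indeg[5]->1 | ready=[4] | order so far=[0, 2, 6, 3, 7]
  pop 4: indeg[1]->0 | ready=[1] | order so far=[0, 2, 6, 3, 7, 4]
  pop 1: indeg[5]->0 | ready=[5] | order so far=[0, 2, 6, 3, 7, 4, 1]
  pop 5: no out-edges | ready=[] | order so far=[0, 2, 6, 3, 7, 4, 1, 5]
  Result: [0, 2, 6, 3, 7, 4, 1, 5]

Answer: [0, 2, 6, 3, 7, 4, 1, 5]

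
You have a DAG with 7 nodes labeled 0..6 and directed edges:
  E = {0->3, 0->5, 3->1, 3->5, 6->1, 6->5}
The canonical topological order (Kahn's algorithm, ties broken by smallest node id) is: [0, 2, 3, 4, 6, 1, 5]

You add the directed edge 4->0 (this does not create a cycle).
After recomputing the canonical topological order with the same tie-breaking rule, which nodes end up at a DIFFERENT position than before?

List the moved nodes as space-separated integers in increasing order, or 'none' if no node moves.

Answer: 0 2 3 4

Derivation:
Old toposort: [0, 2, 3, 4, 6, 1, 5]
Added edge 4->0
Recompute Kahn (smallest-id tiebreak):
  initial in-degrees: [1, 2, 0, 1, 0, 3, 0]
  ready (indeg=0): [2, 4, 6]
  pop 2: no out-edges | ready=[4, 6] | order so far=[2]
  pop 4: indeg[0]->0 | ready=[0, 6] | order so far=[2, 4]
  pop 0: indeg[3]->0; indeg[5]->2 | ready=[3, 6] | order so far=[2, 4, 0]
  pop 3: indeg[1]->1; indeg[5]->1 | ready=[6] | order so far=[2, 4, 0, 3]
  pop 6: indeg[1]->0; indeg[5]->0 | ready=[1, 5] | order so far=[2, 4, 0, 3, 6]
  pop 1: no out-edges | ready=[5] | order so far=[2, 4, 0, 3, 6, 1]
  pop 5: no out-edges | ready=[] | order so far=[2, 4, 0, 3, 6, 1, 5]
New canonical toposort: [2, 4, 0, 3, 6, 1, 5]
Compare positions:
  Node 0: index 0 -> 2 (moved)
  Node 1: index 5 -> 5 (same)
  Node 2: index 1 -> 0 (moved)
  Node 3: index 2 -> 3 (moved)
  Node 4: index 3 -> 1 (moved)
  Node 5: index 6 -> 6 (same)
  Node 6: index 4 -> 4 (same)
Nodes that changed position: 0 2 3 4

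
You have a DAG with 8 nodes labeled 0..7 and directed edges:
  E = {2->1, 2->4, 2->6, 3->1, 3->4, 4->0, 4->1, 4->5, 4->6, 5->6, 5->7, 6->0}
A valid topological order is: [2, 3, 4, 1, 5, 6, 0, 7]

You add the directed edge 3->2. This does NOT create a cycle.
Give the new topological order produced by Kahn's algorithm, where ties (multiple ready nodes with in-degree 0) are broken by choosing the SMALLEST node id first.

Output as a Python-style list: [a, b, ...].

Old toposort: [2, 3, 4, 1, 5, 6, 0, 7]
Added edge: 3->2
Position of 3 (1) > position of 2 (0). Must reorder: 3 must now come before 2.
Run Kahn's algorithm (break ties by smallest node id):
  initial in-degrees: [2, 3, 1, 0, 2, 1, 3, 1]
  ready (indeg=0): [3]
  pop 3: indeg[1]->2; indeg[2]->0; indeg[4]->1 | ready=[2] | order so far=[3]
  pop 2: indeg[1]->1; indeg[4]->0; indeg[6]->2 | ready=[4] | order so far=[3, 2]
  pop 4: indeg[0]->1; indeg[1]->0; indeg[5]->0; indeg[6]->1 | ready=[1, 5] | order so far=[3, 2, 4]
  pop 1: no out-edges | ready=[5] | order so far=[3, 2, 4, 1]
  pop 5: indeg[6]->0; indeg[7]->0 | ready=[6, 7] | order so far=[3, 2, 4, 1, 5]
  pop 6: indeg[0]->0 | ready=[0, 7] | order so far=[3, 2, 4, 1, 5, 6]
  pop 0: no out-edges | ready=[7] | order so far=[3, 2, 4, 1, 5, 6, 0]
  pop 7: no out-edges | ready=[] | order so far=[3, 2, 4, 1, 5, 6, 0, 7]
  Result: [3, 2, 4, 1, 5, 6, 0, 7]

Answer: [3, 2, 4, 1, 5, 6, 0, 7]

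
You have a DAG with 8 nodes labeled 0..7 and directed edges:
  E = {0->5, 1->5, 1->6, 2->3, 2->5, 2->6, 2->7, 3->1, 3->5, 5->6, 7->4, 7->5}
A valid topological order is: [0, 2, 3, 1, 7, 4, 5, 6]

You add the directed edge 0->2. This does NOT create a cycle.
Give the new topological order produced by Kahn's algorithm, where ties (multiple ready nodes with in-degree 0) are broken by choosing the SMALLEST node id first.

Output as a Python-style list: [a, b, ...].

Old toposort: [0, 2, 3, 1, 7, 4, 5, 6]
Added edge: 0->2
Position of 0 (0) < position of 2 (1). Old order still valid.
Run Kahn's algorithm (break ties by smallest node id):
  initial in-degrees: [0, 1, 1, 1, 1, 5, 3, 1]
  ready (indeg=0): [0]
  pop 0: indeg[2]->0; indeg[5]->4 | ready=[2] | order so far=[0]
  pop 2: indeg[3]->0; indeg[5]->3; indeg[6]->2; indeg[7]->0 | ready=[3, 7] | order so far=[0, 2]
  pop 3: indeg[1]->0; indeg[5]->2 | ready=[1, 7] | order so far=[0, 2, 3]
  pop 1: indeg[5]->1; indeg[6]->1 | ready=[7] | order so far=[0, 2, 3, 1]
  pop 7: indeg[4]->0; indeg[5]->0 | ready=[4, 5] | order so far=[0, 2, 3, 1, 7]
  pop 4: no out-edges | ready=[5] | order so far=[0, 2, 3, 1, 7, 4]
  pop 5: indeg[6]->0 | ready=[6] | order so far=[0, 2, 3, 1, 7, 4, 5]
  pop 6: no out-edges | ready=[] | order so far=[0, 2, 3, 1, 7, 4, 5, 6]
  Result: [0, 2, 3, 1, 7, 4, 5, 6]

Answer: [0, 2, 3, 1, 7, 4, 5, 6]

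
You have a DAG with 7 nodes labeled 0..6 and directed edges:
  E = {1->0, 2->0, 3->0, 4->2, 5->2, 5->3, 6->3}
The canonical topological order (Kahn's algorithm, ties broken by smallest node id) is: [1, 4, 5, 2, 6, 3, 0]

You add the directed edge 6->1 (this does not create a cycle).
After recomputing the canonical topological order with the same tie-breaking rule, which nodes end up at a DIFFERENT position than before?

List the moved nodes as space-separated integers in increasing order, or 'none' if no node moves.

Answer: 1 2 4 5 6

Derivation:
Old toposort: [1, 4, 5, 2, 6, 3, 0]
Added edge 6->1
Recompute Kahn (smallest-id tiebreak):
  initial in-degrees: [3, 1, 2, 2, 0, 0, 0]
  ready (indeg=0): [4, 5, 6]
  pop 4: indeg[2]->1 | ready=[5, 6] | order so far=[4]
  pop 5: indeg[2]->0; indeg[3]->1 | ready=[2, 6] | order so far=[4, 5]
  pop 2: indeg[0]->2 | ready=[6] | order so far=[4, 5, 2]
  pop 6: indeg[1]->0; indeg[3]->0 | ready=[1, 3] | order so far=[4, 5, 2, 6]
  pop 1: indeg[0]->1 | ready=[3] | order so far=[4, 5, 2, 6, 1]
  pop 3: indeg[0]->0 | ready=[0] | order so far=[4, 5, 2, 6, 1, 3]
  pop 0: no out-edges | ready=[] | order so far=[4, 5, 2, 6, 1, 3, 0]
New canonical toposort: [4, 5, 2, 6, 1, 3, 0]
Compare positions:
  Node 0: index 6 -> 6 (same)
  Node 1: index 0 -> 4 (moved)
  Node 2: index 3 -> 2 (moved)
  Node 3: index 5 -> 5 (same)
  Node 4: index 1 -> 0 (moved)
  Node 5: index 2 -> 1 (moved)
  Node 6: index 4 -> 3 (moved)
Nodes that changed position: 1 2 4 5 6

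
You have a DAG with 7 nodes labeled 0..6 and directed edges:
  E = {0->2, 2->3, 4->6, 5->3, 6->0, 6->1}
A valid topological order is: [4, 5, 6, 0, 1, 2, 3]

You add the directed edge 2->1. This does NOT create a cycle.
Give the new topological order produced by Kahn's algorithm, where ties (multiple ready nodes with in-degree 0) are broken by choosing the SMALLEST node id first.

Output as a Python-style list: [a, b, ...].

Answer: [4, 5, 6, 0, 2, 1, 3]

Derivation:
Old toposort: [4, 5, 6, 0, 1, 2, 3]
Added edge: 2->1
Position of 2 (5) > position of 1 (4). Must reorder: 2 must now come before 1.
Run Kahn's algorithm (break ties by smallest node id):
  initial in-degrees: [1, 2, 1, 2, 0, 0, 1]
  ready (indeg=0): [4, 5]
  pop 4: indeg[6]->0 | ready=[5, 6] | order so far=[4]
  pop 5: indeg[3]->1 | ready=[6] | order so far=[4, 5]
  pop 6: indeg[0]->0; indeg[1]->1 | ready=[0] | order so far=[4, 5, 6]
  pop 0: indeg[2]->0 | ready=[2] | order so far=[4, 5, 6, 0]
  pop 2: indeg[1]->0; indeg[3]->0 | ready=[1, 3] | order so far=[4, 5, 6, 0, 2]
  pop 1: no out-edges | ready=[3] | order so far=[4, 5, 6, 0, 2, 1]
  pop 3: no out-edges | ready=[] | order so far=[4, 5, 6, 0, 2, 1, 3]
  Result: [4, 5, 6, 0, 2, 1, 3]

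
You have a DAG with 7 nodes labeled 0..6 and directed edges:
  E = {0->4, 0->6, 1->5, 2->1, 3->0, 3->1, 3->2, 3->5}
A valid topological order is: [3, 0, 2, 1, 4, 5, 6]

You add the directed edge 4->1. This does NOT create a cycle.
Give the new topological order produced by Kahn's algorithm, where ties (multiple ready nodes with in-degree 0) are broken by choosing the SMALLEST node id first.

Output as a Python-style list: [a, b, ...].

Old toposort: [3, 0, 2, 1, 4, 5, 6]
Added edge: 4->1
Position of 4 (4) > position of 1 (3). Must reorder: 4 must now come before 1.
Run Kahn's algorithm (break ties by smallest node id):
  initial in-degrees: [1, 3, 1, 0, 1, 2, 1]
  ready (indeg=0): [3]
  pop 3: indeg[0]->0; indeg[1]->2; indeg[2]->0; indeg[5]->1 | ready=[0, 2] | order so far=[3]
  pop 0: indeg[4]->0; indeg[6]->0 | ready=[2, 4, 6] | order so far=[3, 0]
  pop 2: indeg[1]->1 | ready=[4, 6] | order so far=[3, 0, 2]
  pop 4: indeg[1]->0 | ready=[1, 6] | order so far=[3, 0, 2, 4]
  pop 1: indeg[5]->0 | ready=[5, 6] | order so far=[3, 0, 2, 4, 1]
  pop 5: no out-edges | ready=[6] | order so far=[3, 0, 2, 4, 1, 5]
  pop 6: no out-edges | ready=[] | order so far=[3, 0, 2, 4, 1, 5, 6]
  Result: [3, 0, 2, 4, 1, 5, 6]

Answer: [3, 0, 2, 4, 1, 5, 6]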